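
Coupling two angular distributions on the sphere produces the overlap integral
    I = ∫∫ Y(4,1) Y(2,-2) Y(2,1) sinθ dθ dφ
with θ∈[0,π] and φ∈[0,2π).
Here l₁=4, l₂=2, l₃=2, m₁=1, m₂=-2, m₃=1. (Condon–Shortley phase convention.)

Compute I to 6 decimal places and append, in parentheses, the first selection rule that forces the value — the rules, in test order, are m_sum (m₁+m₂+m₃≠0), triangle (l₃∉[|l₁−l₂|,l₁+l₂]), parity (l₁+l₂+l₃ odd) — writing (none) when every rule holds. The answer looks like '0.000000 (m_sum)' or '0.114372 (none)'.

Checks pass: Σm=0; 8 even; l₃=2∈[2,6].
(2·4+1)(2·2+1)(2·2+1) = 225
Δ: 4! 4! 0! / 9! → 1/630
sum: t=2:+1/16 = 1/16
3j²(4 2 2; 0 0 0) = Δ·Π!·Σ² = 2/35  (sign +1)
sum: t=0:+1/144 = 1/144
3j²(4 2 2; 1 -2 1) = Δ·Π!·Σ² = 1/126  (sign -1)
combine: 4πI² = 225·2/35·1/126 = 5/49
take √, sign -1: I = -0.09011188
No selection rule forces the value: the integral is nonzero (none).

-0.090112 (none)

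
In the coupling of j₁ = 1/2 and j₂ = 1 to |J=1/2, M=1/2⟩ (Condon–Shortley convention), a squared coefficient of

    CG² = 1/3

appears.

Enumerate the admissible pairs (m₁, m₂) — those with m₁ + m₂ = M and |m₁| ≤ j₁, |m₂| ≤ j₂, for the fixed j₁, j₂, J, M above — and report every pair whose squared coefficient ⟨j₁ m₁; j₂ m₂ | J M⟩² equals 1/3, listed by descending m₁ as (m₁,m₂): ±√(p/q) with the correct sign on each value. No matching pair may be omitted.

(1/2,0): +√(1/3)

Admissible pairs with m₁+m₂ = M = 1/2: (-1/2,1), (1/2,0)
  (m₁,m₂)=(1/2,0): CG² = 1/3, CG = +√(1/3)   ← matches the target
  (m₁,m₂)=(-1/2,1): CG² = 2/3, CG = −√(2/3)
Pairs with CG² = 1/3: (1/2,0): +√(1/3)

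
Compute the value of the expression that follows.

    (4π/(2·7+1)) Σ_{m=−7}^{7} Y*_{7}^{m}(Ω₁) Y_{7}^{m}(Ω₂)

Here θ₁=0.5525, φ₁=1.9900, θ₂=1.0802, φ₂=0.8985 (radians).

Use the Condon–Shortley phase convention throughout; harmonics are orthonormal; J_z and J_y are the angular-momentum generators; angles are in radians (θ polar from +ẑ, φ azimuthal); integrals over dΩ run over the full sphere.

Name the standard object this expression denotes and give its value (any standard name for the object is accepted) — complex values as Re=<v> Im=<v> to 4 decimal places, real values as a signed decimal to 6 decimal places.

This sum is the spherical-harmonic addition theorem: it equals the Legendre polynomial P_l(cos γ) of the angle γ between the two directions.
Addition theorem: P_7(cos γ) = (4π/15) Σ_m Y*_{lm}(Ω₁) Y_{lm}(Ω₂), m = −7…7:
  m=-7: (0.001128, 0.005366) × (0.207709, -0.001312) = (0.000241, 0.001113)  (running Σ = (0.000241, 0.001113))
  m=-6: (0.026960, -0.019508) × (0.260589, 0.323164) = (0.013330, 0.003629)  (running Σ = (0.013571, 0.004742))
  m=-5: (-0.106420, -0.061672) × (-0.080583, 0.360547) = (0.030811, -0.033400)  (running Σ = (0.044382, -0.028657))
  m=-4: (-0.032192, 0.302503) × (0.021498, -0.010448) = (0.002469, 0.006839)  (running Σ = (0.046851, -0.021818))
  m=-3: (0.460282, -0.149059) × (0.315362, 0.150821) = (0.167637, 0.022412)  (running Σ = (0.214488, 0.000594))
  m=-2: (-0.254406, -0.282915) × (0.030506, 0.132554) = (0.029741, -0.042353)  (running Σ = (0.244229, -0.041759))
  m=-1: (0.052769, -0.118417) × (0.184859, -0.232235) = (-0.017746, -0.034145)  (running Σ = (0.226483, -0.075904))
  m=0: (-0.429819, -0.000000) × (0.175943, 0.000000) = (-0.075624, -0.000000)  (running Σ = (0.150859, -0.075904))
  m=1: (-0.052769, -0.118417) × (-0.184859, -0.232235) = (-0.017746, 0.034145)  (running Σ = (0.133113, -0.041759))
  m=2: (-0.254406, 0.282915) × (0.030506, -0.132554) = (0.029741, 0.042353)  (running Σ = (0.162854, 0.000594))
  m=3: (-0.460282, -0.149059) × (-0.315362, 0.150821) = (0.167637, -0.022412)  (running Σ = (0.330491, -0.021818))
  m=4: (-0.032192, -0.302503) × (0.021498, 0.010448) = (0.002469, -0.006839)  (running Σ = (0.332960, -0.028657))
  m=5: (0.106420, -0.061672) × (0.080583, 0.360547) = (0.030811, 0.033400)  (running Σ = (0.363771, 0.004742))
  m=6: (0.026960, 0.019508) × (0.260589, -0.323164) = (0.013330, -0.003629)  (running Σ = (0.377101, 0.001113))
  m=7: (-0.001128, 0.005366) × (-0.207709, -0.001312) = (0.000241, -0.001113)  (running Σ = (0.377342, 0.000000))
Σ over m = (0.377342, 0.000000); ×(4π/15) → (0.316121, 0.000000). Real part: 0.316121

Legendre polynomial (addition theorem), +0.316121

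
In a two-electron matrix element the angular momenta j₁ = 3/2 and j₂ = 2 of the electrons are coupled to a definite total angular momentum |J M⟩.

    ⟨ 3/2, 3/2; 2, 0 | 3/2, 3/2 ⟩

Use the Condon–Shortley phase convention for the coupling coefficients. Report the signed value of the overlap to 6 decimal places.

j₁+j₂−J=2  J+j₁−j₂=1  J−j₁+j₂=2  j₁+j₂+J+1=6
(j₁±m₁, j₂±m₂, J±M) = (3,0,2,2,3,0)
P² = 16/5
sum k=0..0:
  [0] +1/4 = 1/4
S = 1/4
C² = P²·S² = 1/5 ; C = +0.447214

+√(1/5) = +0.447214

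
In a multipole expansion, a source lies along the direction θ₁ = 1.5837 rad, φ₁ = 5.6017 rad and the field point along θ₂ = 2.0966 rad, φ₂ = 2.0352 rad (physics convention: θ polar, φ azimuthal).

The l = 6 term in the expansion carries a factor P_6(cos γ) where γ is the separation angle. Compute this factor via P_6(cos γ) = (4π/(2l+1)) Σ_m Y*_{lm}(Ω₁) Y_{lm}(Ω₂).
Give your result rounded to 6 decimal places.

Term-by-term m-sum for l=6 (normalisation 4π/13 = 0.966644):
  term(m=-6) = -0.081027+0.054505i   from Y*(Ω₁)=-0.281913+0.391998i, Y(Ω₂)=+0.189624+0.070331i
  term(m=-5) = +0.004615-0.007464i   from Y*(Ω₁)=+0.020826-0.005670i, Y(Ω₂)=+0.297133-0.277487i
  term(m=-4) = +0.016174-0.124848i   from Y*(Ω₁)=+0.325696+0.143752i, Y(Ω₂)=-0.100039-0.339172i
  term(m=-3) = -0.000356-0.001167i   from Y*(Ω₁)=-0.011492-0.022420i, Y(Ω₂)=+0.047675+0.008556i
  term(m=-2) = -0.075208-0.085579i   from Y*(Ω₁)=+0.066989-0.317679i, Y(Ω₂)=+0.210124-0.281050i
  term(m=-1) = +0.002004+0.000907i   from Y*(Ω₁)=-0.020620+0.016725i, Y(Ω₂)=-0.037102-0.074065i
  term(m=+0) = -0.103770-0.000000i   from Y*(Ω₁)=-0.316735-0.000000i, Y(Ω₂)=+0.327622+0.000000i
  term(m=+1) = +0.002004-0.000907i   from Y*(Ω₁)=+0.020620+0.016725i, Y(Ω₂)=+0.037102-0.074065i
  term(m=+2) = -0.075208+0.085579i   from Y*(Ω₁)=+0.066989+0.317679i, Y(Ω₂)=+0.210124+0.281050i
  term(m=+3) = -0.000356+0.001167i   from Y*(Ω₁)=+0.011492-0.022420i, Y(Ω₂)=-0.047675+0.008556i
  term(m=+4) = +0.016174+0.124848i   from Y*(Ω₁)=+0.325696-0.143752i, Y(Ω₂)=-0.100039+0.339172i
  term(m=+5) = +0.004615+0.007464i   from Y*(Ω₁)=-0.020826-0.005670i, Y(Ω₂)=-0.297133-0.277487i
  term(m=+6) = -0.081027-0.054505i   from Y*(Ω₁)=-0.281913-0.391998i, Y(Ω₂)=+0.189624-0.070331i
Σ over m = -0.371366+0.000000i; ×(4π/13) → -0.358979+0.000000i. Real part: -0.358979

-0.358979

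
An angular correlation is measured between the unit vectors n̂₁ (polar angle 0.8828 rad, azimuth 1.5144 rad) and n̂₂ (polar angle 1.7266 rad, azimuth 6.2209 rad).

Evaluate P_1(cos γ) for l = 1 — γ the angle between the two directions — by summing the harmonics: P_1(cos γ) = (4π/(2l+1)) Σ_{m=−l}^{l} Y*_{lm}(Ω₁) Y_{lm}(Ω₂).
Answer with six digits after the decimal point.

Addition theorem: P_1(cos γ) = (4π/3) Σ_m Y*_{lm}(Ω₁) Y_{lm}(Ω₂), m = −1…1:
  term(m=-1) = -0.000536+0.091094i   from Y*(Ω₁)=+0.015044+0.266477i, Y(Ω₂)=+0.340647+0.021245i
  term(m=+0) = -0.023523+0.000000i   from Y*(Ω₁)=+0.310258-0.000000i, Y(Ω₂)=-0.075818+0.000000i
  term(m=+1) = -0.000536-0.091094i   from Y*(Ω₁)=-0.015044+0.266477i, Y(Ω₂)=-0.340647+0.021245i
Total Σ_m = -0.024596+0.000000i. Multiply by 4.188790: -0.103028+0.000000i. P_1(cos γ) = -0.103028

-0.103028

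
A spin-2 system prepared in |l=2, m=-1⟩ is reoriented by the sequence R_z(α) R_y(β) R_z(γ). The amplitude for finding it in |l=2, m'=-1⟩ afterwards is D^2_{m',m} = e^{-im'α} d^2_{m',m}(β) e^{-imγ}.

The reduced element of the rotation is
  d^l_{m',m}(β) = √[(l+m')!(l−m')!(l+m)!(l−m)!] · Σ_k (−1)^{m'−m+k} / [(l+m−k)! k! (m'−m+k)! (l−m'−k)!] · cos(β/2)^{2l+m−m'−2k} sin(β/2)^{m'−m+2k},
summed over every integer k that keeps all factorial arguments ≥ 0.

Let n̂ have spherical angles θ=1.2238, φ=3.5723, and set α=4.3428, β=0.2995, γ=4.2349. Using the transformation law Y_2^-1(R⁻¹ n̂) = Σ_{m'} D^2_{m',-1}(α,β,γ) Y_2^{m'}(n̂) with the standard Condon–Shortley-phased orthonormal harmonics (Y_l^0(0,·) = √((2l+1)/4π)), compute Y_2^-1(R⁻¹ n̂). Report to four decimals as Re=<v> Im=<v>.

Re=0.1342 Im=-0.3176

Need the full column D^2_{m',-1} for m'=−2..2 at α=4.3428, β=0.2995, γ=4.2349.
cos(β/2)=0.988808, sin(β/2)=0.149191
d^2_{-2,-1}: single k=1 term ⇒ +0.288475;  D = +0.270575+0.100036i
d^2_{-1,-1}: k∈[0..1] ⇒ +0.955980 -0.065288 = +0.890692;  D = -0.589794+0.667439i
d^2_{0,-1}: k∈[0..1] ⇒ -0.353309 +0.008043 = -0.345266;  D = +0.158667+0.306648i
d^2_{1,-1}: k∈[0..1] ⇒ +0.065288 -0.000495 = +0.064792;  D = +0.064415-0.006978i
d^2_{2,-1}: single k=0 term ⇒ -0.006567;  D = +0.001699-0.006343i
Y_2^{m'}(θ=1.2238,φ=3.5723) and Σ D·Y over m':
  (+0.2706+0.1000i)·(+0.2225-0.2592i)  (-0.5898+0.6674i)·(-0.2245+0.1032i)  (+0.1587+0.3066i)·(-0.2060+0.0000i)  (+0.0644-0.0070i)·(+0.2245+0.1032i)  (+0.0017-0.0063i)·(+0.2225+0.2592i)
Y_2^-1(R⁻¹ n̂) = +0.134218-0.317605i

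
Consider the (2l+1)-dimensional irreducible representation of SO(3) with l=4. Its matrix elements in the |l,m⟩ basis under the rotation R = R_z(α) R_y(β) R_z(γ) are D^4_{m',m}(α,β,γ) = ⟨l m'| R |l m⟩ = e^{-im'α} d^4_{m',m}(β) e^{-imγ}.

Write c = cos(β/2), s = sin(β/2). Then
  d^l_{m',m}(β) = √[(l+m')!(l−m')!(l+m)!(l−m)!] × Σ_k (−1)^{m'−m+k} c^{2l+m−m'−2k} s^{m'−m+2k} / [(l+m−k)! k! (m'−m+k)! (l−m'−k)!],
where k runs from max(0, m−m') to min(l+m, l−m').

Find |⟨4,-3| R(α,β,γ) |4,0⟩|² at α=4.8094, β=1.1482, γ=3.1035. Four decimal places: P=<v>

D^4_{-3,0}(4.8094,1.1482,3.1035) = e^{-i·-3·4.8094}·d^4_{-3,0}(1.1482)·e^{-i·0·3.1035}. Compute d first:
With c≡cos(β/2)=0.839681 and s≡sin(β/2)=0.543079, N=[1·5040·24·24]^{1/2}=1703.830978
Admissible k: 3..4 (factorial args all ≥0)
  k=3: (−1)^0·1703.8310/(144)·0.8397^5·0.5431^3 = +0.791091
  k=4: (−1)^1·1703.8310/(144)·0.8397^3·0.5431^5 = -0.330921
d^4_{-3,0}(1.1482) = +0.791091 -0.330921 = +0.460170
|D^4_{-3,0}|² = |d^4_{-3,0}(β)|² = (+0.460170)² = 0.211757 (the z-rotation phases have unit modulus)

P=0.2118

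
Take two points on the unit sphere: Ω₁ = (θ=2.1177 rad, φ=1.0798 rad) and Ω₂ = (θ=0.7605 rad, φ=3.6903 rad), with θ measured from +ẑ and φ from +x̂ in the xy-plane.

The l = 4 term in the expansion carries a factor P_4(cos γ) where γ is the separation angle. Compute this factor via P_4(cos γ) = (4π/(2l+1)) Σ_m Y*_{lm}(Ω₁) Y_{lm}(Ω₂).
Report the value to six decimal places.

0.118506

Expand P_4 via completeness: Σ_{m} conj(Y_{4,m}) at Ω₁ times Y_{4,m} at Ω₂ —
  [-4]  conj(Y_{4,-4})(Ω₁) = -0.090243-0.217564i ; Y_{4,-4}(Ω₂) = -0.058369-0.081066i ; Δ = -0.012370+0.020015i
  [-3]  conj(Y_{4,-3})(Ω₁) = +0.403679+0.039609i ; Y_{4,-3}(Ω₂) = +0.022349+0.296131i ; Δ = -0.002708+0.120427i
  [-2]  conj(Y_{4,-2})(Ω₁) = -0.121053+0.181265i ; Y_{4,-2}(Ω₂) = +0.193770-0.378289i ; Δ = +0.045114+0.080917i
  [-1]  conj(Y_{4,-1})(Ω₁) = +0.109672+0.205121i ; Y_{4,-1}(Ω₂) = -0.135901+0.083080i ; Δ = -0.031946-0.018765i
  [+0]  conj(Y_{4,0})(Ω₁) = -0.270118-0.000000i ; Y_{4,0}(Ω₂) = -0.328346+0.000000i ; Δ = +0.088692+0.000000i
  [+1]  conj(Y_{4,1})(Ω₁) = -0.109672+0.205121i ; Y_{4,1}(Ω₂) = +0.135901+0.083080i ; Δ = -0.031946+0.018765i
  [+2]  conj(Y_{4,2})(Ω₁) = -0.121053-0.181265i ; Y_{4,2}(Ω₂) = +0.193770+0.378289i ; Δ = +0.045114-0.080917i
  [+3]  conj(Y_{4,3})(Ω₁) = -0.403679+0.039609i ; Y_{4,3}(Ω₂) = -0.022349+0.296131i ; Δ = -0.002708-0.120427i
  [+4]  conj(Y_{4,4})(Ω₁) = -0.090243+0.217564i ; Y_{4,4}(Ω₂) = -0.058369+0.081066i ; Δ = -0.012370-0.020015i
Accumulated sum +0.084874+0.000000i; after 4π/(2l+1) scaling, +0.118506+0.000000i ⇒ P_4 = 0.118506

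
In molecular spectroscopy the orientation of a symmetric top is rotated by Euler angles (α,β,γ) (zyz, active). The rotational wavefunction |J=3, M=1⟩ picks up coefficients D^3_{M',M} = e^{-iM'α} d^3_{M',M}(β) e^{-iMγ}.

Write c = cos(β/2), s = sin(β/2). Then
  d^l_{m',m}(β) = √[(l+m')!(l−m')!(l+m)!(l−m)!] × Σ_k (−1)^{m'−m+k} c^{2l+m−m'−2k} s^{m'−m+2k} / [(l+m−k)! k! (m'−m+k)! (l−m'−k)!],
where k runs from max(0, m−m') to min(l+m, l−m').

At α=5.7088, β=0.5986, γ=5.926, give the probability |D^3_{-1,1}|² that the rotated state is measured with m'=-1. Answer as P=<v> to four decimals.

P=0.1446

First d^3_{-1,1}(β=0.5986), then the phase factors e^{-i(-1)α} and e^{-i(1)γ}:
c=cos(0.598600/2)=0.955543, s=sin(0.598600/2)=0.294851; N=√[2·24·24·2]=48.000000
k: max(0,(1)−(-1))=2 … min(3+(1),3−(-1))=4
  k=2: (−1)^0·48.0000/(8)·0.9555^4·0.2949^2 = +0.434869
  k=3: (−1)^1·48.0000/(6)·0.9555^2·0.2949^4 = -0.055208
  k=4: (−1)^2·48.0000/(48)·0.9555^0·0.2949^6 = +0.000657
d^3_{-1,1}(0.5986) = +0.434869 -0.055208 +0.000657 = +0.380318
|D^3_{-1,1}|² = |d^3_{-1,1}(β)|² = (+0.380318)² = 0.144642 (the z-rotation phases have unit modulus)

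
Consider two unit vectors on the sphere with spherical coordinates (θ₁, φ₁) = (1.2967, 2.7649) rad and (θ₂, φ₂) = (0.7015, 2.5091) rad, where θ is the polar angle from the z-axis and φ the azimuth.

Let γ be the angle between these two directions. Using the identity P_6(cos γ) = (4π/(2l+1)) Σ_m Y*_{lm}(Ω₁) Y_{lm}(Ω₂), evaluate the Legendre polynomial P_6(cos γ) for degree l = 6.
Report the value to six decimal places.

Term-by-term m-sum for l=6 (normalisation 4π/13 = 0.966644):
  term(m=-6) = (0.000483, 0.013411)   from Y*(Ω₁)=(-0.244554, -0.296695), Y(Ω₂)=(-0.027714, -0.021216)
  term(m=-5) = (0.015417, 0.051328)   from Y*(Ω₁)=(0.115195, 0.356344), Y(Ω₂)=(0.143076, 0.002987)
  term(m=-4) = (-0.010383, -0.017027)   from Y*(Ω₁)=(-0.003805, 0.059345), Y(Ω₂)=(-0.274561, 0.192560)
  term(m=-3) = (-0.113569, -0.109553)   from Y*(Ω₁)=(0.147227, -0.312147), Y(Ω₂)=(0.146721, -0.433035)
  term(m=-2) = (-0.008762, -0.004920)   from Y*(Ω₁)=(-0.031184, 0.029249), Y(Ω₂)=(0.070763, 0.224135)
  term(m=-1) = (-0.079766, -0.020861)   from Y*(Ω₁)=(-0.297388, 0.117642), Y(Ω₂)=(0.207933, 0.152402)
  term(m=+0) = (-0.022478, 0.000000)   from Y*(Ω₁)=(0.069474, -0.000000), Y(Ω₂)=(-0.323545, 0.000000)
  term(m=+1) = (-0.079766, 0.020861)   from Y*(Ω₁)=(0.297388, 0.117642), Y(Ω₂)=(-0.207933, 0.152402)
  term(m=+2) = (-0.008762, 0.004920)   from Y*(Ω₁)=(-0.031184, -0.029249), Y(Ω₂)=(0.070763, -0.224135)
  term(m=+3) = (-0.113569, 0.109553)   from Y*(Ω₁)=(-0.147227, -0.312147), Y(Ω₂)=(-0.146721, -0.433035)
  term(m=+4) = (-0.010383, 0.017027)   from Y*(Ω₁)=(-0.003805, -0.059345), Y(Ω₂)=(-0.274561, -0.192560)
  term(m=+5) = (0.015417, -0.051328)   from Y*(Ω₁)=(-0.115195, 0.356344), Y(Ω₂)=(-0.143076, 0.002987)
  term(m=+6) = (0.000483, -0.013411)   from Y*(Ω₁)=(-0.244554, 0.296695), Y(Ω₂)=(-0.027714, 0.021216)
Σ over m = (-0.415637, 0.000000); ×(4π/13) → (-0.401773, 0.000000). Real part: -0.401773

-0.401773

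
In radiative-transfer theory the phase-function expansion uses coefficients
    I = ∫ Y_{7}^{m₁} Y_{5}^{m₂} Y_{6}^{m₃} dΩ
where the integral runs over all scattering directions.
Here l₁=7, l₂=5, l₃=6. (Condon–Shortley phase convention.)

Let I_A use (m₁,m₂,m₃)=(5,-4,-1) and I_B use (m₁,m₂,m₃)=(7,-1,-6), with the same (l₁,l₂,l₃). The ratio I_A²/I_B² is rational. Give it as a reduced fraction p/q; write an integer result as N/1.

Same 7,5,6: normalisation and zero-m 3j drop out of the ratio.
A: Δ: 6! 8! 4! / 19! → 1/174594420; sum: t=0:+1/6220800 t=1:−1/14515200 = 1/10886400; 3j²(7 5 6; 5 -4 -1) = Δ·Π!·Σ² = 128/12597  (sign -1)
B: Δ: 6! 8! 4! / 19! → 1/174594420; sum: t=0:+1/696729600 = 1/696729600; 3j²(7 5 6; 7 -1 -6) = Δ·Π!·Σ² = 11/1292  (sign +1)
I_A²/I_B² = (128/12597)/(11/1292) = 512/429

512/429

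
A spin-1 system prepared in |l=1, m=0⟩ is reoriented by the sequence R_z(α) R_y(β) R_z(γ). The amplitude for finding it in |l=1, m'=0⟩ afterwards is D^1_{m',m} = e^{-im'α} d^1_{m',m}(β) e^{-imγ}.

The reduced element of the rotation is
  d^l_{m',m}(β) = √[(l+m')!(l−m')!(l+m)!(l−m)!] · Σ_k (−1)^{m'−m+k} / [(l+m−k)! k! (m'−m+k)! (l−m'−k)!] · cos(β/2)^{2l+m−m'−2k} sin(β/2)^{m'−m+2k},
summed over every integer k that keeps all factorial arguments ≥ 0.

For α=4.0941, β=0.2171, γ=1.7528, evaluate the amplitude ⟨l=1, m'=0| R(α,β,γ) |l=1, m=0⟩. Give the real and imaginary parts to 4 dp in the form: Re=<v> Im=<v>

Re=0.9765 Im=0.0000

First d^1_{0,0}(β=0.2171), then the phase factors e^{-i(0)α} and e^{-i(0)γ}:
With c≡cos(β/2)=0.994114 and s≡sin(β/2)=0.108337, N=[1·1·1·1]^{1/2}=1.000000
Admissible k: 0..1 (factorial args all ≥0)
  k=0: (−1)^0·1.0000/(1)·0.9941^2·0.1083^0 = +0.988263
  k=1: (−1)^1·1.0000/(1)·0.9941^0·0.1083^2 = -0.011737
d^1_{0,0}(0.2171) = +0.988263 -0.011737 = +0.976526
Attach z-rotation phases: D = e^{-i(0)(4.0941)}·(+0.976526)·e^{-i(0)(1.7528)} = +0.976526+0.000000i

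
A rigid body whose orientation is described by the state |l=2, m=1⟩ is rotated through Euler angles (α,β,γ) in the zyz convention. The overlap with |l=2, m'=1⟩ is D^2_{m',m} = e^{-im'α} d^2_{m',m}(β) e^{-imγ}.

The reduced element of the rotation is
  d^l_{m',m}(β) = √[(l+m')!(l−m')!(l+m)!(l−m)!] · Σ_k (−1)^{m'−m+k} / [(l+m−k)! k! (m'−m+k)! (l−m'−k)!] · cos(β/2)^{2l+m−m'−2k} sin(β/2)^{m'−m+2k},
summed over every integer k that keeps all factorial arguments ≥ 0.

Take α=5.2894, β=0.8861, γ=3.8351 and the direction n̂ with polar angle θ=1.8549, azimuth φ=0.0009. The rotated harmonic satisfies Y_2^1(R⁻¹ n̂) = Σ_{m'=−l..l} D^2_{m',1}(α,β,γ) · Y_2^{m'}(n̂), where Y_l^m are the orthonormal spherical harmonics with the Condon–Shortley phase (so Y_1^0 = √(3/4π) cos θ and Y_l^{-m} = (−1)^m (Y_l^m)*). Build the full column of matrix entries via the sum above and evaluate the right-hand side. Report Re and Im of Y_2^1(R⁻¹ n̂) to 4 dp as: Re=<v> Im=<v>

Need the full column D^2_{m',1} for m'=−2..2 at α=5.2894, β=0.8861, γ=3.8351.
cos(β/2)=0.903448, sin(β/2)=0.428697
d^2_{-2,1}: single k=3 term ⇒ +0.142359;  D = +0.127528+0.063266i
d^2_{-1,1}: k∈[2..3] ⇒ +0.450017 -0.033775 = +0.416241;  D = +0.048381+0.413420i
d^2_{0,1}: k∈[1..2] ⇒ +0.774348 -0.174353 = +0.599994;  D = -0.461401+0.383539i
d^2_{1,1}: k∈[0..1] ⇒ +0.666213 -0.450017 = +0.216196;  D = -0.206523-0.063948i
d^2_{2,1}: single k=0 term ⇒ -0.632252;  D = +0.172740+0.608197i
Y_2^{m'}(θ=1.8549,φ=0.0009) and Σ D·Y over m':
  (+0.1275+0.0633i)·(+0.3559-0.0006i)  (+0.0484+0.4134i)·(-0.2079+0.0002i)  (-0.4614+0.3835i)·(-0.2411+0.0000i)  (-0.2065-0.0639i)·(+0.2079+0.0002i)  (+0.1727+0.6082i)·(+0.3559+0.0006i)
Y_2^1(R⁻¹ n̂) = +0.164696+0.047309i

Re=0.1647 Im=0.0473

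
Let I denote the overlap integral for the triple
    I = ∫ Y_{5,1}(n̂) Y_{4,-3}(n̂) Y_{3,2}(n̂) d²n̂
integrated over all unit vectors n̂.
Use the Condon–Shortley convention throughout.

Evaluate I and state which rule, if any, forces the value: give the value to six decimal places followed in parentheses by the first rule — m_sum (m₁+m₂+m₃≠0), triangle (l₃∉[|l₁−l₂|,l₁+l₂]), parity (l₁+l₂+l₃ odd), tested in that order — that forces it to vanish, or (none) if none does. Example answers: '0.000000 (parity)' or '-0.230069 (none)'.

Checks pass: Σm=0; 12 even; l₃=3∈[1,9].
(2·5+1)(2·4+1)(2·3+1) = 693
Δ: 6! 4! 2! / 13! → 1/180180
sum: t=2:+1/576 t=3:−1/144 t=4:+1/576 = -1/288
3j²(5 4 3; 0 0 0) = Δ·Π!·Σ² = 20/1001  (sign +1)
sum: t=0:+1/17280 t=1:−1/1440 = -11/17280
3j²(5 4 3; 1 -3 2) = Δ·Π!·Σ² = 11/468  (sign +1)
combine: 4πI² = 693·20/1001·11/468 = 55/169
take √, sign +1: I = 0.16092854
No selection rule forces the value: the integral is nonzero (none).

0.160929 (none)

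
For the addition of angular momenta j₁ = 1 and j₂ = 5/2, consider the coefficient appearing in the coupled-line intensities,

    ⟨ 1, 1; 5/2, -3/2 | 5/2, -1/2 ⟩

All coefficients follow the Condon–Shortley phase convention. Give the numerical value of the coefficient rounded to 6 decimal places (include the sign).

+0.676123

triangle: 1!×1!×4!/7! = 24/5040
(j±m)!: 2!×0!×1!×4!×2!×3! = 576
prefactor² = (2J+1)×Δ×N² = 576/35
  k=0: +1/(0!×1!×0!×1!×1!×3!) = 1/6
Σ = 1/6  ⇒  CG² = 576/35×(1/6)² = 16/35
CG = +√(16/35) = +0.676123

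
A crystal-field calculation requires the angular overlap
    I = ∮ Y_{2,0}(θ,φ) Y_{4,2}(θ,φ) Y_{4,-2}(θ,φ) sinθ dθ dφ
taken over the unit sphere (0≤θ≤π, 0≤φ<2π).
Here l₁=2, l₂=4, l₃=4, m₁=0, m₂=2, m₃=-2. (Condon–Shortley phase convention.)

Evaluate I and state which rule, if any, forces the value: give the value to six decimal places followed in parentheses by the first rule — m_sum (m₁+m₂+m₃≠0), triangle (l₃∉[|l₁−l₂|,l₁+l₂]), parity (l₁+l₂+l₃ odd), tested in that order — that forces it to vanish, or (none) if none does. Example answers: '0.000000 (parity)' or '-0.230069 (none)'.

0.065536 (none)

m-sum 0 ✓  L=10 even ✓  2≤4≤6 ✓
Π(2lᵢ+1) = 5×9×9 = 405
triangle coeff Δ(2,4,4) = 1/13860
Σ_t [0,2]: t=0:+1/192 t=1:−1/36 t=2:+1/192 = -5/288
(3j)²=20/693 [(2 4 4; 0 0 0)], sign=-1
Σ_t [0,2]: t=0:+1/2880 t=1:−1/120 t=2:+1/192 = -1/360
(3j)²=16/3465 [(2 4 4; 0 2 -2)], sign=-1
⇒ 4πI² = 320/5929
I = (+1)√(320/5929/(4π)) = 0.06553591
No selection rule forces the value: the integral is nonzero (none).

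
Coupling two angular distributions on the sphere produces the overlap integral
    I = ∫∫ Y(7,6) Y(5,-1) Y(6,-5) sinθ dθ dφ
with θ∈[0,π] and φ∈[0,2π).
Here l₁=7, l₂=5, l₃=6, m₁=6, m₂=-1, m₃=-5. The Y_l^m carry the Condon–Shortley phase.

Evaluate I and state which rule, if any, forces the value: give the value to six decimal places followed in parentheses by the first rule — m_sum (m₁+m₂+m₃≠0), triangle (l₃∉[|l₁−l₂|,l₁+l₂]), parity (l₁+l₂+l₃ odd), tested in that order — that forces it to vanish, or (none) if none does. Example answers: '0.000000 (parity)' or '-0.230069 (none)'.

-0.141904 (none)

Rules hold: Σm=0, L=18 even, 2≤6≤12.
N = 15·11·13 = 2145
Δ = 6!·8!·4!/19! = 1/174594420
Racah Σ t=1..5: t=1:−1/4147200 t=2:+1/207360 t=3:−1/82944 t=4:+1/207360 t=5:−1/4147200 = -1/345600
⇒ 3j(7 5 6; 0 0 0)² = 420/46189, sgn -1
Racah Σ t=0..1: t=0:+1/87091200 t=1:−1/29030400 = -1/43545600
⇒ 3j(7 5 6; 6 -1 -5)² = 88/6783, sgn +1
4πI² = N·(3j₀)²·(3jₘ)² = 26400/104329
I = -1·√(0.253046/4π) = -0.14190396
No selection rule forces the value: the integral is nonzero (none).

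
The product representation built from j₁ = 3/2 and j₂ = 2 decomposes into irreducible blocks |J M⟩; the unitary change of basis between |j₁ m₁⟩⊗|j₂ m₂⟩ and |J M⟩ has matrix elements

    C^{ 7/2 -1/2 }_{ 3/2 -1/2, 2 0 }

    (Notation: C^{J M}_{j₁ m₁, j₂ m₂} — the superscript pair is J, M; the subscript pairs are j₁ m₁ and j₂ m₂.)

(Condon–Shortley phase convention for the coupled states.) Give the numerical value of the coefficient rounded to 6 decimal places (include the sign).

triangle: 0!×3!×4!/8! = 144/40320
(j±m)!: 1!×2!×2!×2!×3!×4! = 1152
prefactor² = (2J+1)×Δ×N² = 1152/35
  k=0: +1/(0!×0!×2!×2!×1!×2!) = 1/8
Σ = 1/8  ⇒  CG² = 1152/35×(1/8)² = 18/35
CG = +√(18/35) = +0.717137

+0.717137  (= +√(18/35))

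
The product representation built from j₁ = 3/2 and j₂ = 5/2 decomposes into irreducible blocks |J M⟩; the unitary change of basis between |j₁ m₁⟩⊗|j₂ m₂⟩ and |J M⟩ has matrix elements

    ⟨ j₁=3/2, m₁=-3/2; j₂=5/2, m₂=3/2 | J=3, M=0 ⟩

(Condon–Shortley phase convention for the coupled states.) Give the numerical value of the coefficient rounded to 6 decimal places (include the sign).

√[7·1!2!4!/8! · 0!3!4!1!3!3!] = √(216/5)
  +(−1)^1/∏(1,0,2,3,0,1)! = -1/12  (running -1/12)
⟨..|..⟩ = √(216/5)·(-1/12) = -0.547723

−√(3/10) ≈ -0.547723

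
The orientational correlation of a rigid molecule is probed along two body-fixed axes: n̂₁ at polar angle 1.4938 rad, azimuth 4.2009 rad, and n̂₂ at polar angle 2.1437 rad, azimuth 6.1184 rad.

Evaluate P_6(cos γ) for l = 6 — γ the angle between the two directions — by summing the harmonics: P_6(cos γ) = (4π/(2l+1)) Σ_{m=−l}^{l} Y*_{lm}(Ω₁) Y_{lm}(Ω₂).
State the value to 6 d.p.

0.180641

Term-by-term m-sum for l=6 (normalisation 4π/13 = 0.966644):
  m=-6: (0.47331 + 0.03445j) × (0.09352 + 0.14209j) = 0.03937 + 0.07048j  (running Σ = 0.03937 + 0.07048j)
  m=-5: (-0.06994 + 0.10580j) × (-0.25823 - 0.27894j) = 0.04757 - 0.00781j  (running Σ = 0.08694 + 0.06267j)
  m=-4: (0.15080 + 0.29311j) × (0.31395 + 0.24323j) = -0.02395 + 0.12870j  (running Σ = 0.06299 + 0.19137j)
  m=-3: (-0.14565 - 0.00529j) × (-0.04285 - 0.02309j) = 0.00612 + 0.00359j  (running Σ = 0.06911 + 0.19496j)
  m=-2: (-0.15086 + 0.24727j) × (-0.31333 - 0.10717j) = 0.07377 - 0.06131j  (running Σ = 0.14288 + 0.13365j)
  m=-1: (-0.07460 - 0.13290j) × (0.17882 + 0.02974j) = -0.00939 - 0.02598j  (running Σ = 0.13349 + 0.10766j)
  m=0: (-0.27905 + 0.00000j) × (0.28708 + 0.00000j) = -0.08011 + 0.00000j  (running Σ = 0.05338 + 0.10766j)
  m=1: (0.07460 - 0.13290j) × (-0.17882 + 0.02974j) = -0.00939 + 0.02598j  (running Σ = 0.04399 + 0.13365j)
  m=2: (-0.15086 - 0.24727j) × (-0.31333 + 0.10717j) = 0.07377 + 0.06131j  (running Σ = 0.11776 + 0.19496j)
  m=3: (0.14565 - 0.00529j) × (0.04285 - 0.02309j) = 0.00612 - 0.00359j  (running Σ = 0.12388 + 0.19137j)
  m=4: (0.15080 - 0.29311j) × (0.31395 - 0.24323j) = -0.02395 - 0.12870j  (running Σ = 0.09993 + 0.06267j)
  m=5: (0.06994 + 0.10580j) × (0.25823 - 0.27894j) = 0.04757 + 0.00781j  (running Σ = 0.14751 + 0.07048j)
  m=6: (0.47331 - 0.03445j) × (0.09352 - 0.14209j) = 0.03937 - 0.07048j  (running Σ = 0.18687 - 0.00000j)
Accumulated sum 0.18687 - 0.00000j; after 4π/(2l+1) scaling, 0.18064 - 0.00000j ⇒ P_6 = 0.180641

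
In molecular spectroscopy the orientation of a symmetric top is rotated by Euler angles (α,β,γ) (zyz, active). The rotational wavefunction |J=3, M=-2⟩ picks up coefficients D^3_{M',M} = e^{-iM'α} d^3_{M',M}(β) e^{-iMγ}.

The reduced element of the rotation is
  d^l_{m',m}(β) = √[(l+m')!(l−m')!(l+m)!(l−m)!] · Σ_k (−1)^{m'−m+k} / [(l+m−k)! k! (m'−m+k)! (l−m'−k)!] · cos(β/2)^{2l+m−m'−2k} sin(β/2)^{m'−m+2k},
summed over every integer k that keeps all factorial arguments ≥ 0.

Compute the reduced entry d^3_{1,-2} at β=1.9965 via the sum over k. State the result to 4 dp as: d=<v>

d^3_{1,-2}(β=1.9965) via the finite sum:
With c≡cos(β/2)=0.541774 and s≡sin(β/2)=0.840524, N=[24·2·1·120]^{1/2}=75.894664
Admissible k: 0..1 (factorial args all ≥0)
  k=0: (−1)^3·75.8947/(12)·0.5418^3·0.8405^3 = -0.597221
  k=1: (−1)^4·75.8947/(24)·0.5418^1·0.8405^5 = +0.718736
d^3_{1,-2}(1.9965) = -0.597221 +0.718736 = +0.121515

d=0.1215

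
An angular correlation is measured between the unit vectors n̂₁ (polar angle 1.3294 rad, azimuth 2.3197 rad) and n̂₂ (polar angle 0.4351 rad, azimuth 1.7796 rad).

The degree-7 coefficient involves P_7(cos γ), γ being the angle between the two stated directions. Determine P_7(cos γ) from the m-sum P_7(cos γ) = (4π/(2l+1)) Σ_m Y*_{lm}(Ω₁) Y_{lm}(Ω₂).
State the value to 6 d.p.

Summing Y*_{l m}(θ₁,φ₁)·Y_{l m}(θ₂,φ₂) over m ∈ [−7, 7]; prefactor 4π/(2·7+1) = 0.837758:
  term(m=-7) = (-0.000386, -0.000287)   from Y*(Ω₁)=(-0.351144, -0.205711), Y(Ω₂)=(0.001175, 0.000129)
  term(m=-6) = (-0.003549, -0.000353)   from Y*(Ω₁)=(0.081434, 0.365937), Y(Ω₂)=(-0.002975, 0.009038)
  term(m=-5) = (0.003483, -0.001644)   from Y*(Ω₁)=(-0.046169, 0.067063), Y(Ω₂)=(-0.040893, -0.023783)
  term(m=-4) = (0.031617, -0.047262)   from Y*(Ω₁)=(0.348259, -0.051202), Y(Ω₂)=(0.108396, -0.119772)
  term(m=-3) = (0.000575, -0.011605)   from Y*(Ω₁)=(-0.024084, -0.019314), Y(Ω₂)=(0.220637, 0.304903)
  term(m=-2) = (0.081688, 0.152930)   from Y*(Ω₁)=(-0.023610, -0.322896), Y(Ω₂)=(-0.489502, 0.217195)
  term(m=-1) = (0.016612, 0.009960)   from Y*(Ω₁)=(-0.049765, 0.053537), Y(Ω₂)=(-0.054930, -0.259237)
  term(m=+0) = (0.116950, 0.000000)   from Y*(Ω₁)=(-0.313115, -0.000000), Y(Ω₂)=(-0.373505, 0.000000)
  term(m=+1) = (0.016612, -0.009960)   from Y*(Ω₁)=(0.049765, 0.053537), Y(Ω₂)=(0.054930, -0.259237)
  term(m=+2) = (0.081688, -0.152930)   from Y*(Ω₁)=(-0.023610, 0.322896), Y(Ω₂)=(-0.489502, -0.217195)
  term(m=+3) = (0.000575, 0.011605)   from Y*(Ω₁)=(0.024084, -0.019314), Y(Ω₂)=(-0.220637, 0.304903)
  term(m=+4) = (0.031617, 0.047262)   from Y*(Ω₁)=(0.348259, 0.051202), Y(Ω₂)=(0.108396, 0.119772)
  term(m=+5) = (0.003483, 0.001644)   from Y*(Ω₁)=(0.046169, 0.067063), Y(Ω₂)=(0.040893, -0.023783)
  term(m=+6) = (-0.003549, 0.000353)   from Y*(Ω₁)=(0.081434, -0.365937), Y(Ω₂)=(-0.002975, -0.009038)
  term(m=+7) = (-0.000386, 0.000287)   from Y*(Ω₁)=(0.351144, -0.205711), Y(Ω₂)=(-0.001175, 0.000129)
Total Σ_m = (0.377031, -0.000000). Multiply by 0.837758: (0.315861, -0.000000). P_7(cos γ) = 0.315861

0.315861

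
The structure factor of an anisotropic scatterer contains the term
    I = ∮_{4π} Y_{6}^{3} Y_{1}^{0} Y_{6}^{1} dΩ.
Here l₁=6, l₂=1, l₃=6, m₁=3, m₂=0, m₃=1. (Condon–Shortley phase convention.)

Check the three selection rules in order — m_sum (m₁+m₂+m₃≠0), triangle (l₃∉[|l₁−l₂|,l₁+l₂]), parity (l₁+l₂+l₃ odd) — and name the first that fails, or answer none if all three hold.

m_sum

m₁+m₂+m₃ = 3 + 0 + 1 = 4  ✗
triangle: |6−1|=5 ≤ l₃=6 ≤ 6+1=7
parity: l₁+l₂+l₃ = 13 is odd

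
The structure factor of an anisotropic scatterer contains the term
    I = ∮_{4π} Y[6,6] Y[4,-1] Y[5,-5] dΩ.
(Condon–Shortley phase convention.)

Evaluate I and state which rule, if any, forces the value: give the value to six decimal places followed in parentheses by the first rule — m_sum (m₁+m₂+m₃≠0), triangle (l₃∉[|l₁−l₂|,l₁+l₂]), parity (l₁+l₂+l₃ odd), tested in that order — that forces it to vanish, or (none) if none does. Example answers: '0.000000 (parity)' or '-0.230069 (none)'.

l₁+l₂+l₃=15 is odd: 3j(l;000)=0 ⇒ I=0

0.000000 (parity)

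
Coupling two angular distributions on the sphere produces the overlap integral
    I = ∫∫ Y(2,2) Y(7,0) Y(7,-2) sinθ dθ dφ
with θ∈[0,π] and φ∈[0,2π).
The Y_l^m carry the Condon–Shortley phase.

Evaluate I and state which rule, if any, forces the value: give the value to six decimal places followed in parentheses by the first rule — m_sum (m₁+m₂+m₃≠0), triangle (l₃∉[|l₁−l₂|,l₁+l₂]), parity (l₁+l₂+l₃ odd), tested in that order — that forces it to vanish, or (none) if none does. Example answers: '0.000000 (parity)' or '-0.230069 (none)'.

-0.192231 (none)

m-sum 0 ✓  L=16 even ✓  5≤7≤9 ✓
Π(2lᵢ+1) = 5×15×15 = 1125
triangle coeff Δ(2,7,7) = 1/185640
Σ_t [0,2]: t=0:+1/2419200 t=1:−1/518400 t=2:+1/2419200 = -1/907200
(3j)²=56/3315 [(2 7 7; 0 0 0)], sign=+1
Σ_t [0,0]: t=0:+1/2419200 = 1/2419200
(3j)²=27/1105 [(2 7 7; 2 0 -2)], sign=-1
⇒ 4πI² = 22680/48841
I = (-1)√(22680/48841/(4π)) = -0.19223140
No selection rule forces the value: the integral is nonzero (none).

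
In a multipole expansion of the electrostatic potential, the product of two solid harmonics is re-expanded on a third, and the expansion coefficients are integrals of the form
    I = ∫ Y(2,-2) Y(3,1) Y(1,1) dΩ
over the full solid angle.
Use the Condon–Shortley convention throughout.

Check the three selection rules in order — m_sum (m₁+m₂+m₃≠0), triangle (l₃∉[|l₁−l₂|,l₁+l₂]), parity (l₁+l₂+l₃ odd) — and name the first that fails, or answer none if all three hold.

m₁+m₂+m₃ = -2 + 1 + 1 = 0  ✓
triangle: |2−3|=1 ≤ l₃=1 ≤ 2+3=5  ✓
parity: l₁+l₂+l₃ = 6 is even  ✓

none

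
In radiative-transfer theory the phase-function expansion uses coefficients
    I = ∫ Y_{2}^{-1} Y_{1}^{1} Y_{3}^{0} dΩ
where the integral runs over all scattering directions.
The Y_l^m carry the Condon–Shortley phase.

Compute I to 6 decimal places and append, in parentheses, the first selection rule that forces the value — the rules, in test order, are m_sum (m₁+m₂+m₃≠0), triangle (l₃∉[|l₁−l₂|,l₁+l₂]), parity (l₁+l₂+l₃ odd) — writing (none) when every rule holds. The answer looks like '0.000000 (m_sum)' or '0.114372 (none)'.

m-sum 0 ✓  L=6 even ✓  1≤3≤3 ✓
Π(2lᵢ+1) = 5×3×7 = 105
triangle coeff Δ(2,1,3) = 1/105
Σ_t [0,0]: t=0:+1/4 = 1/4
(3j)²=3/35 [(2 1 3; 0 0 0)], sign=-1
Σ_t [0,0]: t=0:+1/12 = 1/12
(3j)²=1/35 [(2 1 3; -1 1 0)], sign=-1
⇒ 4πI² = 9/35
I = (+1)√(9/35/(4π)) = 0.14304817
No selection rule forces the value: the integral is nonzero (none).

0.143048 (none)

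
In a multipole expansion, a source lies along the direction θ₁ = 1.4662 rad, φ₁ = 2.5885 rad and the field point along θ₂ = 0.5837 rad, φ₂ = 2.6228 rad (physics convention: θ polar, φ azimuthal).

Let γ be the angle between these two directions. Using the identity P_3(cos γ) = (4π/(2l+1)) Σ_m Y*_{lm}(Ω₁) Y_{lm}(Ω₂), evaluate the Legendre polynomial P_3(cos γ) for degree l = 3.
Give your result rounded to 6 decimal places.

-0.312533

Addition theorem: P_3(cos γ) = (4π/7) Σ_m Y*_{lm}(Ω₁) Y_{lm}(Ω₂), m = −3…3:
  m=-3: Y*=(0.036267, 0.408815)  Y=(-0.001007, -0.069831)  product (0.028512, -0.002944)
  m=-2: Y*=(0.047289, -0.094351)  Y=(0.131656, 0.223055)  product (0.027271, -0.001874)
  m=-1: Y*=(0.258586, -0.159643)  Y=(-0.383801, -0.219135)  product (-0.134229, 0.004606)
  m=+0: Y*=(-0.114762, -0.000000)  Y=(0.149891, 0.000000)  product (-0.017202, -0.000000)
  m=+1: Y*=(-0.258586, -0.159643)  Y=(0.383801, -0.219135)  product (-0.134229, -0.004606)
  m=+2: Y*=(0.047289, 0.094351)  Y=(0.131656, -0.223055)  product (0.027271, 0.001874)
  m=+3: Y*=(-0.036267, 0.408815)  Y=(0.001007, -0.069831)  product (0.028512, 0.002944)
Accumulated sum (-0.174094, 0.000000); after 4π/(2l+1) scaling, (-0.312533, 0.000000) ⇒ P_3 = -0.312533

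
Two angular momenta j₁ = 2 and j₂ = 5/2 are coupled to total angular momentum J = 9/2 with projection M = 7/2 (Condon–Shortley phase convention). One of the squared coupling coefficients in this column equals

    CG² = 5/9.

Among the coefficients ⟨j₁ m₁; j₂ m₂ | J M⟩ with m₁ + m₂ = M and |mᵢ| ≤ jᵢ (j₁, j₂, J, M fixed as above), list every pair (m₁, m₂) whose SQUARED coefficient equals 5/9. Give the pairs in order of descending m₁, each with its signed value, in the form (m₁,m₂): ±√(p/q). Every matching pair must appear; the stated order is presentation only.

(2,3/2): +√(5/9)

Admissible pairs with m₁+m₂ = M = 7/2: (1,5/2), (2,3/2)
  (m₁,m₂)=(2,3/2): CG² = 5/9, CG = +√(5/9)   ← matches the target
  (m₁,m₂)=(1,5/2): CG² = 4/9, CG = +√(4/9)
Pairs with CG² = 5/9: (2,3/2): +√(5/9)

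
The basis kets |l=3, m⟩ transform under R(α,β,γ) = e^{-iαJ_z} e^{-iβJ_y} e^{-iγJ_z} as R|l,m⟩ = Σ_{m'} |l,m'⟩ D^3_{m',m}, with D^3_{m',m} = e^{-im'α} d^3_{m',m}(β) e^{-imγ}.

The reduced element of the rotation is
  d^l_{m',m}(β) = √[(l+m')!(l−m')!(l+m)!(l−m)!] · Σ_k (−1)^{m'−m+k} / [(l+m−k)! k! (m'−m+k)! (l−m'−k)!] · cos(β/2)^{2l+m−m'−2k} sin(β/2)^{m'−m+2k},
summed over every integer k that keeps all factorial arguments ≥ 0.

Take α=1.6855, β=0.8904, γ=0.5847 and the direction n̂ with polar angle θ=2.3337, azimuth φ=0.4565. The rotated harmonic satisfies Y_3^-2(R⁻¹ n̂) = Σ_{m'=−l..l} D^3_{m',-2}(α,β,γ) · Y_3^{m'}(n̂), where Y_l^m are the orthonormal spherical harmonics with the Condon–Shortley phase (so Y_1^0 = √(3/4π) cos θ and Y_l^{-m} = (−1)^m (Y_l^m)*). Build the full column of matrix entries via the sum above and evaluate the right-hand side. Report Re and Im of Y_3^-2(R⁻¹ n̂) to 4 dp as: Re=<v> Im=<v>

Re=0.2166 Im=-0.0951

Need the full column D^3_{m',-2} for m'=−3..3 at α=1.6855, β=0.8904, γ=0.5847.
cos(β/2)=0.902525, sin(β/2)=0.430638
d^3_{-3,-2}: single k=1 term ⇒ +0.631660;  D = +0.630624-0.036165i
d^3_{-2,-2}: k∈[0..1] ⇒ +0.540448 -0.615222 = -0.074773;  D = +0.012797+0.073670i
d^3_{-1,-2}: k∈[0..1] ⇒ -0.815470 +0.371317 = -0.444152;  D = +0.426024-0.125598i
d^3_{0,-2}: k∈[0..1] ⇒ +0.673942 -0.153437 = +0.520505;  D = +0.203363+0.479133i
d^3_{1,-2}: k∈[0..1] ⇒ -0.371317 +0.042269 = -0.329048;  D = -0.286190+0.162383i
d^3_{2,-2}: k∈[0..1] ⇒ +0.140068 -0.006378 = +0.133690;  D = -0.078850-0.107962i
d^3_{3,-2}: single k=0 term ⇒ -0.032741;  D = +0.024057-0.022210i
Y_3^{m'}(θ=2.3337,φ=0.4565) and Σ D·Y over m':
  (+0.6306-0.0362i)·(+0.0315-0.1544i)  (+0.0128+0.0737i)·(-0.2256+0.2920i)  (+0.4260-0.1256i)·(+0.2910-0.1429i)  (+0.2034+0.4791i)·(+0.1579+0.0000i)  (-0.2862+0.1624i)·(-0.2910-0.1429i)  (-0.0788-0.1080i)·(-0.2256-0.2920i)  (+0.0241-0.0222i)·(-0.0315-0.1544i)
Y_3^-2(R⁻¹ n̂) = +0.216555-0.095119i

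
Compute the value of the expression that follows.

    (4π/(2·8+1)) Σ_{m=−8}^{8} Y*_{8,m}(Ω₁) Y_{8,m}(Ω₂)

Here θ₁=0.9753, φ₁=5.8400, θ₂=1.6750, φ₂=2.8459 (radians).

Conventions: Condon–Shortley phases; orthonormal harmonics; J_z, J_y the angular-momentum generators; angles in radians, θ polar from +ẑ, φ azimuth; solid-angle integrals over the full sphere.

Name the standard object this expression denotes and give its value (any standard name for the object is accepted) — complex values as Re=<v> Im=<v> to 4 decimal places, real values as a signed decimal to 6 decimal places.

This sum is the spherical-harmonic addition theorem: it equals the Legendre polynomial P_l(cos γ) of the angle γ between the two directions.
Addition theorem: P_8(cos γ) = (4π/17) Σ_m Y*_{lm}(Ω₁) Y_{lm}(Ω₂), m = −8…8:
  m=-8: Y*=-0.104577+0.044695i  Y=-0.352191+0.345668i  product +0.021382-0.051890i
  m=-7: Y*=-0.307985-0.012109i  Y=-0.098800+0.181260i  product +0.032624-0.054629i
  m=-6: Y*=-0.399283-0.209132i  Y=+0.061639-0.298915i  product -0.087124+0.106461i
  m=-5: Y*=-0.183387-0.243689i  Y=-0.021536-0.232580i  product -0.052728+0.047900i
  m=-4: Y*=+0.023773+0.116117i  Y=+0.090964+0.222544i  product -0.023679+0.015853i
  m=-3: Y*=-0.087647+0.356241i  Y=+0.153760+0.188702i  product -0.080700+0.038236i
  m=-2: Y*=-0.044616+0.054676i  Y=-0.174690-0.117316i  product +0.014208-0.004317i
  m=-1: Y*=+0.301162-0.142955i  Y=-0.236164-0.071941i  product -0.081408+0.012095i
  m=+0: Y*=+0.122821-0.000000i  Y=+0.201398+0.000000i  product +0.024736+0.000000i
  m=+1: Y*=-0.301162-0.142955i  Y=+0.236164-0.071941i  product -0.081408-0.012095i
  m=+2: Y*=-0.044616-0.054676i  Y=-0.174690+0.117316i  product +0.014208+0.004317i
  m=+3: Y*=+0.087647+0.356241i  Y=-0.153760+0.188702i  product -0.080700-0.038236i
  m=+4: Y*=+0.023773-0.116117i  Y=+0.090964-0.222544i  product -0.023679-0.015853i
  m=+5: Y*=+0.183387-0.243689i  Y=+0.021536-0.232580i  product -0.052728-0.047900i
  m=+6: Y*=-0.399283+0.209132i  Y=+0.061639+0.298915i  product -0.087124-0.106461i
  m=+7: Y*=+0.307985-0.012109i  Y=+0.098800+0.181260i  product +0.032624+0.054629i
  m=+8: Y*=-0.104577-0.044695i  Y=-0.352191-0.345668i  product +0.021382+0.051890i
Total Σ_m = -0.490113-0.000000i. Multiply by 0.739198: -0.362291-0.000000i. P_8(cos γ) = -0.362291

Legendre polynomial (addition theorem), -0.362291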